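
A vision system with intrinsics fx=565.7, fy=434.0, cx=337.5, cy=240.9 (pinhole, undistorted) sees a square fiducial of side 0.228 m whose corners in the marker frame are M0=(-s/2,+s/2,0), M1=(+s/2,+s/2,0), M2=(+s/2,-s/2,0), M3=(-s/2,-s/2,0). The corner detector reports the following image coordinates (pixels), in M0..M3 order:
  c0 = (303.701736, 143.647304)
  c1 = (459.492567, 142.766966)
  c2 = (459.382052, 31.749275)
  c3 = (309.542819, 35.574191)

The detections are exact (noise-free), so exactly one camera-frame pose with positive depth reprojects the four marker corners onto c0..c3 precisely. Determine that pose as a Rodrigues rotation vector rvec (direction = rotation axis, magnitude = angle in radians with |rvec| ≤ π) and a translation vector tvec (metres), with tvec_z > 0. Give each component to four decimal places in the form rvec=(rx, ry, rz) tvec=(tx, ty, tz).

Intrinsics K: fx=565.7, fy=434.0, cx=337.5, cy=240.9
Marker side s = 0.228 m; corners in marker frame (Z=0):
  M0 = (-0.1140, +0.1140, 0)
  M1 = (+0.1140, +0.1140, 0)
  M2 = (+0.1140, -0.1140, 0)
  M3 = (-0.1140, -0.1140, 0)
Detected image corners:
  c0 = (303.701736, 143.647304) px
  c1 = (459.492567, 142.766966) px
  c2 = (459.382052, 31.749275) px
  c3 = (309.542819, 35.574191) px
Planar DLT: solve 8×8 A·h = b for H (H[2,2]=1):
  H  [+623.40274 -79.04962 +381.99877]
  H  [-21.20067 +465.06496 +87.36990]
  H  [-0.12161 -0.17310 +1.00000]
B = K⁻¹H; ‖b₁‖=1.180983, ‖b₂‖=1.180983; λ = 2/(‖b₁‖+‖b₂‖) = 0.846752, sign → tz>0 ⇒ λ=+0.846752
r₁ = λ·B[:,0] = (+0.99456,+0.01580,-0.10298); r₂ = λ·B[:,1] = (-0.03088,+0.98872,-0.14657)
r₃ = r₁×r₂ = (+0.09950,+0.14895,+0.98383); SVD([r₁ r₂ r₃]) → R = UVᵀ:
  R  [+0.99456 -0.03088 +0.09950]
  R  [+0.01580 +0.98872 +0.14895]
  R  [-0.10298 -0.14657 +0.98383]
t = (+0.06661, -0.29954, +0.84675) m
tr R = 2.967102; θ = arccos((tr R − 1)/2) = 0.181627 rad = 10.406°
axis k = ((R−Rᵀ)₃₂, (R−Rᵀ)₁₃, (R−Rᵀ)₂₁) / (2 sinθ) = (-0.818038, +0.560466, +0.129196)
rvec = θ·k = (-0.148578, +0.101796, +0.023465)

rvec=(-0.1486, 0.1018, 0.0235) tvec=(0.0666, -0.2995, 0.8468)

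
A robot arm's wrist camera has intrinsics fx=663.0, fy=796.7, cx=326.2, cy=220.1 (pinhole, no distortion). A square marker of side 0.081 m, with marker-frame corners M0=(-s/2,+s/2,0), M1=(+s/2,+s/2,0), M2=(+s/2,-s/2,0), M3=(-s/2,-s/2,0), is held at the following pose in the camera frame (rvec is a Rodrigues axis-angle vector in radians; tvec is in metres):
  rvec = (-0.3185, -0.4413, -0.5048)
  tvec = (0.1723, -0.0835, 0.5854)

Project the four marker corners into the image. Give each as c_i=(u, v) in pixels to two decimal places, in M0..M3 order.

c0=(518.28, 171.62) c1=(576.42, 132.35) c2=(524.13, 47.01) c3=(463.96, 79.49)

Intrinsics K: fx=663.0, fy=796.7, cx=326.2, cy=220.1
Marker side s = 0.081 m; corners in marker frame (Z=0):
  M0 = (-0.0405, +0.0405, 0)
  M1 = (+0.0405, +0.0405, 0)
  M2 = (+0.0405, -0.0405, 0)
  M3 = (-0.0405, -0.0405, 0)
rvec = (-0.3185, -0.4413, -0.5048), |rvec| = θ = 0.74230 rad = 42.531°
Rodrigues: sinθ=0.67599, 1−cosθ=0.26309; R = I + sinθ·[k]× + (1−cosθ)·[k]×²:
    [+0.78535 +0.52681 -0.32511]
    [-0.39259 +0.82990 +0.39641]
    [+0.47864 -0.18368 +0.85858]
t = (0.1723, -0.0835, 0.5854) m
M0: Pc = R·M0+t = (+0.16183, -0.03399, +0.55858); u = 663.0·(+0.16183)/0.55858 + 326.2 = 518.2827, v = 796.7·(-0.03399)/0.55858 + 220.1 = 171.6212
M1: Pc = R·M1+t = (+0.22544, -0.06579, +0.59735); u = 663.0·(+0.22544)/0.59735 + 326.2 = 576.4209, v = 796.7·(-0.06579)/0.59735 + 220.1 = 132.3548
M2: Pc = R·M2+t = (+0.18277, -0.13301, +0.61222); u = 663.0·(+0.18277)/0.61222 + 326.2 = 524.1292, v = 796.7·(-0.13301)/0.61222 + 220.1 = 47.0101
M3: Pc = R·M3+t = (+0.11916, -0.10121, +0.57345); u = 663.0·(+0.11916)/0.57345 + 326.2 = 463.9641, v = 796.7·(-0.10121)/0.57345 + 220.1 = 79.4878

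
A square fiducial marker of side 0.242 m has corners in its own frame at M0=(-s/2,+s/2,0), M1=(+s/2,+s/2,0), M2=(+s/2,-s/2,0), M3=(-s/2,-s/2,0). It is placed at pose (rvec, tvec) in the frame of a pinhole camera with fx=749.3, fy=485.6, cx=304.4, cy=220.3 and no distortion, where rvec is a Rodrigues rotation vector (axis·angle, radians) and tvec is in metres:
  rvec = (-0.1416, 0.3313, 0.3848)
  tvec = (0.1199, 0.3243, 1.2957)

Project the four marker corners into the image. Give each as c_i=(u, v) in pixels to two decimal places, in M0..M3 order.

c0=(285.75, 364.22) c1=(411.77, 406.30) c2=(466.28, 318.30) c3=(338.55, 282.20)

Intrinsics K: fx=749.3, fy=485.6, cx=304.4, cy=220.3
Marker side s = 0.242 m; corners in marker frame (Z=0):
  M0 = (-0.1210, +0.1210, 0)
  M1 = (+0.1210, +0.1210, 0)
  M2 = (+0.1210, -0.1210, 0)
  M3 = (-0.1210, -0.1210, 0)
rvec = (-0.1416, 0.3313, 0.3848), |rvec| = θ = 0.52714 rad = 30.203°
Rodrigues: sinθ=0.50307, 1−cosθ=0.13575; R = I + sinθ·[k]× + (1−cosθ)·[k]×²:
    [+0.87404 -0.39014 +0.28955]
    [+0.34431 +0.91787 +0.19741]
    [-0.34279 -0.07285 +0.93658]
t = (0.1199, 0.3243, 1.2957) m
M0: Pc = R·M0+t = (-0.03307, +0.39370, +1.32836); u = 749.3·(-0.03307)/1.32836 + 304.4 = 285.7480, v = 485.6·(+0.39370)/1.32836 + 220.3 = 364.2225
M1: Pc = R·M1+t = (+0.17845, +0.47702, +1.24541); u = 749.3·(+0.17845)/1.24541 + 304.4 = 411.7657, v = 485.6·(+0.47702)/1.24541 + 220.3 = 406.2973
M2: Pc = R·M2+t = (+0.27287, +0.25490, +1.26304); u = 749.3·(+0.27287)/1.26304 + 304.4 = 466.2786, v = 485.6·(+0.25490)/1.26304 + 220.3 = 318.3010
M3: Pc = R·M3+t = (+0.06135, +0.17158, +1.34599); u = 749.3·(+0.06135)/1.34599 + 304.4 = 338.5519, v = 485.6·(+0.17158)/1.34599 + 220.3 = 282.2006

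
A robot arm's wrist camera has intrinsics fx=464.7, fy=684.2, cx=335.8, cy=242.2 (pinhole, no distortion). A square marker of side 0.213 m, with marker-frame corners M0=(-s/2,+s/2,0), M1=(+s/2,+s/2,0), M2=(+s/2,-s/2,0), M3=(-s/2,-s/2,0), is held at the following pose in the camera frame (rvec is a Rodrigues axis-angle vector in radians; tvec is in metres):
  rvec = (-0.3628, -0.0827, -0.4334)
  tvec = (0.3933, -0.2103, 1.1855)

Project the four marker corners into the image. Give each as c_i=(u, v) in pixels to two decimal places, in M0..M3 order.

c0=(475.96, 195.02) c1=(548.77, 146.96) c2=(502.81, 52.78) c3=(432.95, 95.49)

Intrinsics K: fx=464.7, fy=684.2, cx=335.8, cy=242.2
Marker side s = 0.213 m; corners in marker frame (Z=0):
  M0 = (-0.1065, +0.1065, 0)
  M1 = (+0.1065, +0.1065, 0)
  M2 = (+0.1065, -0.1065, 0)
  M3 = (-0.1065, -0.1065, 0)
rvec = (-0.3628, -0.0827, -0.4334), |rvec| = θ = 0.57123 rad = 32.729°
Rodrigues: sinθ=0.54066, 1−cosθ=0.15876; R = I + sinθ·[k]× + (1−cosθ)·[k]×²:
    [+0.90528 +0.42481 -0.00177]
    [-0.39561 +0.84457 +0.36083]
    [+0.15478 -0.32595 +0.93263]
t = (0.3933, -0.2103, 1.1855) m
M0: Pc = R·M0+t = (+0.34213, -0.07822, +1.13430); u = 464.7·(+0.34213)/1.13430 + 335.8 = 475.9635, v = 684.2·(-0.07822)/1.13430 + 242.2 = 195.0180
M1: Pc = R·M1+t = (+0.53495, -0.16249, +1.16727); u = 464.7·(+0.53495)/1.16727 + 335.8 = 548.7699, v = 684.2·(-0.16249)/1.16727 + 242.2 = 146.9579
M2: Pc = R·M2+t = (+0.44447, -0.34238, +1.23670); u = 464.7·(+0.44447)/1.23670 + 335.8 = 502.8135, v = 684.2·(-0.34238)/1.23670 + 242.2 = 52.7795
M3: Pc = R·M3+t = (+0.25165, -0.25811, +1.20373); u = 464.7·(+0.25165)/1.20373 + 335.8 = 432.9477, v = 684.2·(-0.25811)/1.20373 + 242.2 = 95.4883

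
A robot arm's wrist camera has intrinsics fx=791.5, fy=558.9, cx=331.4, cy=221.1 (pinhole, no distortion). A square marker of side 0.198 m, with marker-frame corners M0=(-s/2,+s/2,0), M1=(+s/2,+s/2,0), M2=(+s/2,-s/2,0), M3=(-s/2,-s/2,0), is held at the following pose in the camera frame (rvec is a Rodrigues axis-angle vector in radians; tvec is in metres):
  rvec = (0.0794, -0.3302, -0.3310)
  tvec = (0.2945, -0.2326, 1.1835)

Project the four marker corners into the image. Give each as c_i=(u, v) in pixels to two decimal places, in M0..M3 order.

Intrinsics K: fx=791.5, fy=558.9, cx=331.4, cy=221.1
Marker side s = 0.198 m; corners in marker frame (Z=0):
  M0 = (-0.0990, +0.0990, 0)
  M1 = (+0.0990, +0.0990, 0)
  M2 = (+0.0990, -0.0990, 0)
  M3 = (-0.0990, -0.0990, 0)
rvec = (0.0794, -0.3302, -0.3310), |rvec| = θ = 0.47423 rad = 27.172°
Rodrigues: sinθ=0.45666, 1−cosθ=0.11036; R = I + sinθ·[k]× + (1−cosθ)·[k]×²:
    [+0.89274 +0.30587 -0.33086]
    [-0.33160 +0.94314 -0.02283]
    [+0.30507 +0.13009 +0.94340]
t = (0.2945, -0.2326, 1.1835) m
M0: Pc = R·M0+t = (+0.23640, -0.10640, +1.16618); u = 791.5·(+0.23640)/1.16618 + 331.4 = 491.8477, v = 558.9·(-0.10640)/1.16618 + 221.1 = 170.1067
M1: Pc = R·M1+t = (+0.41316, -0.17206, +1.22658); u = 791.5·(+0.41316)/1.22658 + 331.4 = 598.0091, v = 558.9·(-0.17206)/1.22658 + 221.1 = 142.7011
M2: Pc = R·M2+t = (+0.35260, -0.35880, +1.20082); u = 791.5·(+0.35260)/1.20082 + 331.4 = 563.8098, v = 558.9·(-0.35880)/1.20082 + 221.1 = 54.1036
M3: Pc = R·M3+t = (+0.17584, -0.29314, +1.14042); u = 791.5·(+0.17584)/1.14042 + 331.4 = 453.4393, v = 558.9·(-0.29314)/1.14042 + 221.1 = 77.4356

c0=(491.85, 170.11) c1=(598.01, 142.70) c2=(563.81, 54.10) c3=(453.44, 77.44)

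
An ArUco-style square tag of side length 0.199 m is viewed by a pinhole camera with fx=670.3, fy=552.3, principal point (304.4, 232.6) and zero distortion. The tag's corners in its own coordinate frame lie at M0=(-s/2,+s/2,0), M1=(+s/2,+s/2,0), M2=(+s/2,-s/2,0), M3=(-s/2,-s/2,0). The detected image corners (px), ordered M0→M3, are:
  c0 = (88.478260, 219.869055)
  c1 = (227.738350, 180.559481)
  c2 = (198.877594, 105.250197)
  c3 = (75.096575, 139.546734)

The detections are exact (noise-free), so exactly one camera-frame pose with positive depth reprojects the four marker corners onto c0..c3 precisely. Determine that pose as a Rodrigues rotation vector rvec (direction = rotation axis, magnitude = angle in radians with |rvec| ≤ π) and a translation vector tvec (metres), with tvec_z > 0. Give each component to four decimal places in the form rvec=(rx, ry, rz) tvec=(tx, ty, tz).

rvec=(-0.6199, 0.0657, -0.3365) tvec=(-0.2275, -0.1294, 0.9699)

Intrinsics K: fx=670.3, fy=552.3, cx=304.4, cy=232.6
Marker side s = 0.199 m; corners in marker frame (Z=0):
  M0 = (-0.0995, +0.0995, 0)
  M1 = (+0.0995, +0.0995, 0)
  M2 = (+0.0995, -0.0995, 0)
  M3 = (-0.0995, -0.0995, 0)
Detected image corners:
  c0 = (88.478260, 219.869055) px
  c1 = (227.738350, 180.559481) px
  c2 = (198.877594, 105.250197) px
  c3 = (75.096575, 139.546734) px
Planar DLT: solve 8×8 A·h = b for H (H[2,2]=1):
  H  [+664.62892 +18.06270 +147.18700]
  H  [-177.59201 +294.52295 +158.91644]
  H  [+0.04091 -0.59799 +1.00000]
B = K⁻¹H; ‖b₁‖=1.031067, ‖b₂‖=1.031067; λ = 2/(‖b₁‖+‖b₂‖) = 0.969869, sign → tz>0 ⇒ λ=+0.969869
r₁ = λ·B[:,0] = (+0.94365,-0.32857,+0.03967); r₂ = λ·B[:,1] = (+0.28952,+0.76145,-0.57997)
r₃ = r₁×r₂ = (+0.16035,+0.55878,+0.81367); SVD([r₁ r₂ r₃]) → R = UVᵀ:
  R  [+0.94365 +0.28952 +0.16035]
  R  [-0.32857 +0.76145 +0.55878]
  R  [+0.03967 -0.57997 +0.81367]
t = (-0.22747, -0.12939, +0.96987) m
tr R = 2.518767; θ = arccos((tr R − 1)/2) = 0.708431 rad = 40.590°
axis k = ((R−Rᵀ)₃₂, (R−Rᵀ)₁₃, (R−Rᵀ)₂₁) / (2 sinθ) = (-0.875096, +0.092737, -0.474981)
rvec = θ·k = (-0.619945, +0.065698, -0.336491)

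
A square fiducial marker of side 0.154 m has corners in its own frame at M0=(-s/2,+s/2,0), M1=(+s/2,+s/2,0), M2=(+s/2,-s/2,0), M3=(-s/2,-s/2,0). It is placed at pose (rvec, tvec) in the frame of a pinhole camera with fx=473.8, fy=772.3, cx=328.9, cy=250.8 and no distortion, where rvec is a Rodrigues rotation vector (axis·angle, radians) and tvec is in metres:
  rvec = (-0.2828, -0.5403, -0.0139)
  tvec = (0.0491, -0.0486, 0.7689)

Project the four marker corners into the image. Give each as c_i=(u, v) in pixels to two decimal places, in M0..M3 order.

c0=(322.03, 273.34) c1=(402.20, 280.31) c2=(390.96, 140.86) c3=(313.92, 119.68)

Intrinsics K: fx=473.8, fy=772.3, cx=328.9, cy=250.8
Marker side s = 0.154 m; corners in marker frame (Z=0):
  M0 = (-0.0770, +0.0770, 0)
  M1 = (+0.0770, +0.0770, 0)
  M2 = (+0.0770, -0.0770, 0)
  M3 = (-0.0770, -0.0770, 0)
rvec = (-0.2828, -0.5403, -0.0139), |rvec| = θ = 0.60999 rad = 34.950°
Rodrigues: sinθ=0.57286, 1−cosθ=0.18035; R = I + sinθ·[k]× + (1−cosθ)·[k]×²:
    [+0.85841 +0.08711 -0.50551]
    [+0.06100 +0.96114 +0.26923]
    [+0.50932 -0.26195 +0.81974]
t = (0.0491, -0.0486, 0.7689) m
M0: Pc = R·M0+t = (-0.01029, +0.02071, +0.70951); u = 473.8·(-0.01029)/0.70951 + 328.9 = 322.0284, v = 772.3·(+0.02071)/0.70951 + 250.8 = 273.3434
M1: Pc = R·M1+t = (+0.12191, +0.03011, +0.78795); u = 473.8·(+0.12191)/0.78795 + 328.9 = 402.2029, v = 772.3·(+0.03011)/0.78795 + 250.8 = 280.3075
M2: Pc = R·M2+t = (+0.10849, -0.11791, +0.82829); u = 473.8·(+0.10849)/0.82829 + 328.9 = 390.9590, v = 772.3·(-0.11791)/0.82829 + 250.8 = 140.8594
M3: Pc = R·M3+t = (-0.02371, -0.12731, +0.74985); u = 473.8·(-0.02371)/0.74985 + 328.9 = 313.9214, v = 772.3·(-0.12731)/0.74985 + 250.8 = 119.6836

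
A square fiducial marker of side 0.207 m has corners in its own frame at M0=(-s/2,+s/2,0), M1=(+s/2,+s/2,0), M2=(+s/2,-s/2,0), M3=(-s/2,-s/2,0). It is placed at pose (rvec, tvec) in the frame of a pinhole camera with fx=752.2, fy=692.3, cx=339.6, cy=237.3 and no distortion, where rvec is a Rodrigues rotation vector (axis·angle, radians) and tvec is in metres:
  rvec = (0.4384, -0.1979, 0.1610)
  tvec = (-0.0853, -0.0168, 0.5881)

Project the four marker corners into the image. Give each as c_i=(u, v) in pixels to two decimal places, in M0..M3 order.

c0=(84.40, 310.43) c1=(333.32, 329.75) c2=(386.17, 118.54) c3=(102.10, 77.40)

Intrinsics K: fx=752.2, fy=692.3, cx=339.6, cy=237.3
Marker side s = 0.207 m; corners in marker frame (Z=0):
  M0 = (-0.1035, +0.1035, 0)
  M1 = (+0.1035, +0.1035, 0)
  M2 = (+0.1035, -0.1035, 0)
  M3 = (-0.1035, -0.1035, 0)
rvec = (0.4384, -0.1979, 0.1610), |rvec| = θ = 0.50723 rad = 29.062°
Rodrigues: sinθ=0.48576, 1−cosθ=0.12591; R = I + sinθ·[k]× + (1−cosθ)·[k]×²:
    [+0.96815 -0.19664 -0.15498]
    [+0.11173 +0.89326 -0.43543]
    [+0.22406 +0.40425 +0.88678]
t = (-0.0853, -0.0168, 0.5881) m
M0: Pc = R·M0+t = (-0.20586, +0.06409, +0.60675); u = 752.2·(-0.20586)/0.60675 + 339.6 = 84.3961, v = 692.3·(+0.06409)/0.60675 + 237.3 = 310.4251
M1: Pc = R·M1+t = (-0.00545, +0.08722, +0.65313); u = 752.2·(-0.00545)/0.65313 + 339.6 = 333.3244, v = 692.3·(+0.08722)/0.65313 + 237.3 = 329.7467
M2: Pc = R·M2+t = (+0.03526, -0.09769, +0.56945); u = 752.2·(+0.03526)/0.56945 + 339.6 = 386.1703, v = 692.3·(-0.09769)/0.56945 + 237.3 = 118.5366
M3: Pc = R·M3+t = (-0.16515, -0.12082, +0.52307); u = 752.2·(-0.16515)/0.52307 + 339.6 = 102.1047, v = 692.3·(-0.12082)/0.52307 + 237.3 = 77.3957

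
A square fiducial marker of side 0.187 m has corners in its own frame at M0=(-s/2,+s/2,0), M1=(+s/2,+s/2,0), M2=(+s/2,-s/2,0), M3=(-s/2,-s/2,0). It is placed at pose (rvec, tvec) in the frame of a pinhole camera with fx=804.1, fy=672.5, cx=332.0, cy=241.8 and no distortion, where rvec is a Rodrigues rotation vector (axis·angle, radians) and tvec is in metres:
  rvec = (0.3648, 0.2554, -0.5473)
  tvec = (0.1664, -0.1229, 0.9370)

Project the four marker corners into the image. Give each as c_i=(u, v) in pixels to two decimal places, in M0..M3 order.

c0=(445.75, 237.77) c1=(586.53, 175.61) c2=(507.54, 58.72) c3=(364.45, 131.85)

Intrinsics K: fx=804.1, fy=672.5, cx=332.0, cy=241.8
Marker side s = 0.187 m; corners in marker frame (Z=0):
  M0 = (-0.0935, +0.0935, 0)
  M1 = (+0.0935, +0.0935, 0)
  M2 = (+0.0935, -0.0935, 0)
  M3 = (-0.0935, -0.0935, 0)
rvec = (0.3648, 0.2554, -0.5473), |rvec| = θ = 0.70558 rad = 40.427°
Rodrigues: sinθ=0.64848, 1−cosθ=0.23877; R = I + sinθ·[k]× + (1−cosθ)·[k]×²:
    [+0.82506 +0.54769 +0.13898]
    [-0.45832 +0.79252 -0.40231]
    [-0.33048 +0.26824 +0.90489]
t = (0.1664, -0.1229, 0.9370) m
M0: Pc = R·M0+t = (+0.14047, -0.00595, +0.99298); u = 804.1·(+0.14047)/0.99298 + 332.0 = 445.7471, v = 672.5·(-0.00595)/0.99298 + 241.8 = 237.7727
M1: Pc = R·M1+t = (+0.29475, -0.09165, +0.93118); u = 804.1·(+0.29475)/0.93118 + 332.0 = 586.5266, v = 672.5·(-0.09165)/0.93118 + 241.8 = 175.6083
M2: Pc = R·M2+t = (+0.19233, -0.23985, +0.88102); u = 804.1·(+0.19233)/0.88102 + 332.0 = 507.5419, v = 672.5·(-0.23985)/0.88102 + 241.8 = 58.7150
M3: Pc = R·M3+t = (+0.03805, -0.15415, +0.94282); u = 804.1·(+0.03805)/0.94282 + 332.0 = 364.4499, v = 672.5·(-0.15415)/0.94282 + 241.8 = 131.8489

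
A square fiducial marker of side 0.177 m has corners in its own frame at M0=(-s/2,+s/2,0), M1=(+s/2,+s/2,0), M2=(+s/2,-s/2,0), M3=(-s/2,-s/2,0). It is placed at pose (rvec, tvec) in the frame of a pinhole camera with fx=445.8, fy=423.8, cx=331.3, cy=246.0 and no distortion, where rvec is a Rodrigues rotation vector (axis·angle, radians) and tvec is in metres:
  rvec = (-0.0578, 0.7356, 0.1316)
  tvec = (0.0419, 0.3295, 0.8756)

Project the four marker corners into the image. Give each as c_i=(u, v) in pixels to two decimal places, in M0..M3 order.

c0=(314.41, 431.18) c1=(382.93, 467.33) c2=(396.37, 376.08) c3=(326.23, 351.57)

Intrinsics K: fx=445.8, fy=423.8, cx=331.3, cy=246.0
Marker side s = 0.177 m; corners in marker frame (Z=0):
  M0 = (-0.0885, +0.0885, 0)
  M1 = (+0.0885, +0.0885, 0)
  M2 = (+0.0885, -0.0885, 0)
  M3 = (-0.0885, -0.0885, 0)
rvec = (-0.0578, 0.7356, 0.1316), |rvec| = θ = 0.74951 rad = 42.944°
Rodrigues: sinθ=0.68128, 1−cosθ=0.26798; R = I + sinθ·[k]× + (1−cosθ)·[k]×²:
    [+0.73362 -0.13990 +0.66501]
    [+0.09934 +0.99014 +0.09872]
    [-0.67226 -0.00636 +0.74028]
t = (0.0419, 0.3295, 0.8756) m
M0: Pc = R·M0+t = (-0.03541, +0.40834, +0.93453); u = 445.8·(-0.03541)/0.93453 + 331.3 = 314.4101, v = 423.8·(+0.40834)/0.93453 + 246.0 = 431.1760
M1: Pc = R·M1+t = (+0.09444, +0.42592, +0.81554); u = 445.8·(+0.09444)/0.81554 + 331.3 = 382.9258, v = 423.8·(+0.42592)/0.81554 + 246.0 = 467.3309
M2: Pc = R·M2+t = (+0.11921, +0.25066, +0.81667); u = 445.8·(+0.11921)/0.81667 + 331.3 = 396.3720, v = 423.8·(+0.25066)/0.81667 + 246.0 = 376.0789
M3: Pc = R·M3+t = (-0.01064, +0.23308, +0.93566); u = 445.8·(-0.01064)/0.93566 + 331.3 = 326.2288, v = 423.8·(+0.23308)/0.93566 + 246.0 = 351.5723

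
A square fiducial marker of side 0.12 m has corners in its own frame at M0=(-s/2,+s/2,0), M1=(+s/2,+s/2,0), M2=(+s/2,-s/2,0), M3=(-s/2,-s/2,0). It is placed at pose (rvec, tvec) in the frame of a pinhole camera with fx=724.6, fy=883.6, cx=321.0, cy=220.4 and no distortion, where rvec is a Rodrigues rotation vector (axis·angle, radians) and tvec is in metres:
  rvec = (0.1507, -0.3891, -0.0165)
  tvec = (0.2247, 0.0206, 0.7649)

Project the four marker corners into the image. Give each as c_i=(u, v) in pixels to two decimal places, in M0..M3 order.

Intrinsics K: fx=724.6, fy=883.6, cx=321.0, cy=220.4
Marker side s = 0.12 m; corners in marker frame (Z=0):
  M0 = (-0.0600, +0.0600, 0)
  M1 = (+0.0600, +0.0600, 0)
  M2 = (+0.0600, -0.0600, 0)
  M3 = (-0.0600, -0.0600, 0)
rvec = (0.1507, -0.3891, -0.0165), |rvec| = θ = 0.41759 rad = 23.926°
Rodrigues: sinθ=0.40556, 1−cosθ=0.08593; R = I + sinθ·[k]× + (1−cosθ)·[k]×²:
    [+0.92526 -0.01287 -0.37911]
    [-0.04492 +0.98867 -0.14319]
    [+0.37666 +0.14952 +0.91420]
t = (0.2247, 0.0206, 0.7649) m
M0: Pc = R·M0+t = (+0.16841, +0.08262, +0.75127); u = 724.6·(+0.16841)/0.75127 + 321.0 = 483.4332, v = 883.6·(+0.08262)/0.75127 + 220.4 = 317.5675
M1: Pc = R·M1+t = (+0.27944, +0.07723, +0.79647); u = 724.6·(+0.27944)/0.79647 + 321.0 = 575.2272, v = 883.6·(+0.07723)/0.79647 + 220.4 = 306.0732
M2: Pc = R·M2+t = (+0.28099, -0.04142, +0.77853); u = 724.6·(+0.28099)/0.77853 + 321.0 = 582.5239, v = 883.6·(-0.04142)/0.77853 + 220.4 = 173.3948
M3: Pc = R·M3+t = (+0.16996, -0.03603, +0.73333); u = 724.6·(+0.16996)/0.73333 + 321.0 = 488.9336, v = 883.6·(-0.03603)/0.73333 + 220.4 = 176.9925

c0=(483.43, 317.57) c1=(575.23, 306.07) c2=(582.52, 173.39) c3=(488.93, 176.99)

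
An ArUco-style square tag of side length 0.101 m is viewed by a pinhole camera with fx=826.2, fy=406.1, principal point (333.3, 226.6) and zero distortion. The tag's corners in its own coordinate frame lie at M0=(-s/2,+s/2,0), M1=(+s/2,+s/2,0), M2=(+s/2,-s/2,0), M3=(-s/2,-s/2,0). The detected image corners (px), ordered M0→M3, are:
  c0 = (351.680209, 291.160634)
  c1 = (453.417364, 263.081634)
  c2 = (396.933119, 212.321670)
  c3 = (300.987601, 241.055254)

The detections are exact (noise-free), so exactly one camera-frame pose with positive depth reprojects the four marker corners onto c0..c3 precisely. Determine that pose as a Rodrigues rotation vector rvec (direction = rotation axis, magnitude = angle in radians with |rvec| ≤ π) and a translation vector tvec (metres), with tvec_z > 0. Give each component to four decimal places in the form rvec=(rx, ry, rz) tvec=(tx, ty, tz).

Intrinsics K: fx=826.2, fy=406.1, cx=333.3, cy=226.6
Marker side s = 0.101 m; corners in marker frame (Z=0):
  M0 = (-0.0505, +0.0505, 0)
  M1 = (+0.0505, +0.0505, 0)
  M2 = (+0.0505, -0.0505, 0)
  M3 = (-0.0505, -0.0505, 0)
Detected image corners:
  c0 = (351.680209, 291.160634) px
  c1 = (453.417364, 263.081634) px
  c2 = (396.933119, 212.321670) px
  c3 = (300.987601, 241.055254) px
Planar DLT: solve 8×8 A·h = b for H (H[2,2]=1):
  H  [+847.00784 +383.13146 +374.35498]
  H  [-369.17199 +400.76679 +251.65697]
  H  [-0.34877 -0.39106 +1.00000]
B = K⁻¹H; ‖b₁‖=1.411161, ‖b₂‖=1.411161; λ = 2/(‖b₁‖+‖b₂‖) = 0.708636, sign → tz>0 ⇒ λ=+0.708636
r₁ = λ·B[:,0] = (+0.82619,-0.50629,-0.24715); r₂ = λ·B[:,1] = (+0.44041,+0.85396,-0.27712)
r₃ = r₁×r₂ = (+0.35136,+0.12010,+0.92850); SVD([r₁ r₂ r₃]) → R = UVᵀ:
  R  [+0.82619 +0.44041 +0.35136]
  R  [-0.50629 +0.85396 +0.12010]
  R  [-0.24715 -0.27712 +0.92850]
t = (+0.03521, +0.04372, +0.70864) m
tr R = 2.608652; θ = arccos((tr R − 1)/2) = 0.636256 rad = 36.455°
axis k = ((R−Rᵀ)₃₂, (R−Rᵀ)₁₃, (R−Rᵀ)₂₁) / (2 sinθ) = (-0.334256, +0.503640, -0.796630)
rvec = θ·k = (-0.212672, +0.320444, -0.506860)

rvec=(-0.2127, 0.3204, -0.5069) tvec=(0.0352, 0.0437, 0.7086)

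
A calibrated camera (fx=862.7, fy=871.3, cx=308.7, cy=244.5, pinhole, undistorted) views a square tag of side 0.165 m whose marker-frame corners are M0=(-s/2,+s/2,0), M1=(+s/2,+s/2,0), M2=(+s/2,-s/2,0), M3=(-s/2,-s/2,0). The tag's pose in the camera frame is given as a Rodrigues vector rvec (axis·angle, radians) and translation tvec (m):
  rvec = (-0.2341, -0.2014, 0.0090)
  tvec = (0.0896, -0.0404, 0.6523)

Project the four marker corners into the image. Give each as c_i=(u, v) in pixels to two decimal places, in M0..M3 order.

c0=(322.63, 297.03) c1=(536.68, 301.53) c2=(521.02, 94.99) c3=(318.66, 80.49)

Intrinsics K: fx=862.7, fy=871.3, cx=308.7, cy=244.5
Marker side s = 0.165 m; corners in marker frame (Z=0):
  M0 = (-0.0825, +0.0825, 0)
  M1 = (+0.0825, +0.0825, 0)
  M2 = (+0.0825, -0.0825, 0)
  M3 = (-0.0825, -0.0825, 0)
rvec = (-0.2341, -0.2014, 0.0090), |rvec| = θ = 0.30894 rad = 17.701°
Rodrigues: sinθ=0.30405, 1−cosθ=0.04734; R = I + sinθ·[k]× + (1−cosθ)·[k]×²:
    [+0.97984 +0.01453 -0.19926]
    [+0.03224 +0.97278 +0.22949]
    [+0.19717 -0.23129 +0.95270]
t = (0.0896, -0.0404, 0.6523) m
M0: Pc = R·M0+t = (+0.00996, +0.03719, +0.61695); u = 862.7·(+0.00996)/0.61695 + 308.7 = 322.6300, v = 871.3·(+0.03719)/0.61695 + 244.5 = 297.0275
M1: Pc = R·M1+t = (+0.17164, +0.04251, +0.64948); u = 862.7·(+0.17164)/0.64948 + 308.7 = 536.6806, v = 871.3·(+0.04251)/0.64948 + 244.5 = 301.5338
M2: Pc = R·M2+t = (+0.16924, -0.11799, +0.68765); u = 862.7·(+0.16924)/0.68765 + 308.7 = 521.0204, v = 871.3·(-0.11799)/0.68765 + 244.5 = 94.9932
M3: Pc = R·M3+t = (+0.00756, -0.12331, +0.65512); u = 862.7·(+0.00756)/0.65512 + 308.7 = 318.6615, v = 871.3·(-0.12331)/0.65512 + 244.5 = 80.4928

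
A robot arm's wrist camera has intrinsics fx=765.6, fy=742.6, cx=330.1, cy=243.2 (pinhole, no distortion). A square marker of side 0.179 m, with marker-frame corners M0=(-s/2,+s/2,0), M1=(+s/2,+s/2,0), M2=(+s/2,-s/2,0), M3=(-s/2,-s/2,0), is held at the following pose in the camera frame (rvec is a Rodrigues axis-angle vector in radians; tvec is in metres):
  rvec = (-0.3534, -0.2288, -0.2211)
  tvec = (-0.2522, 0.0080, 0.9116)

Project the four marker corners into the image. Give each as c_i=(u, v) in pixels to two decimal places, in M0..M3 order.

c0=(50.06, 334.16) c1=(208.03, 304.12) c2=(179.24, 174.28) c3=(29.55, 195.92)

Intrinsics K: fx=765.6, fy=742.6, cx=330.1, cy=243.2
Marker side s = 0.179 m; corners in marker frame (Z=0):
  M0 = (-0.0895, +0.0895, 0)
  M1 = (+0.0895, +0.0895, 0)
  M2 = (+0.0895, -0.0895, 0)
  M3 = (-0.0895, -0.0895, 0)
rvec = (-0.3534, -0.2288, -0.2211), |rvec| = θ = 0.47553 rad = 27.246°
Rodrigues: sinθ=0.45781, 1−cosθ=0.11095; R = I + sinθ·[k]× + (1−cosθ)·[k]×²:
    [+0.95033 +0.25253 -0.18194]
    [-0.17319 +0.91474 +0.36505]
    [+0.25861 -0.31541 +0.91304]
t = (-0.2522, 0.0080, 0.9116) m
M0: Pc = R·M0+t = (-0.31465, +0.10537, +0.86023); u = 765.6·(-0.31465)/0.86023 + 330.1 = 50.0592, v = 742.6·(+0.10537)/0.86023 + 243.2 = 334.1613
M1: Pc = R·M1+t = (-0.14454, +0.07437, +0.90652); u = 765.6·(-0.14454)/0.90652 + 330.1 = 208.0253, v = 742.6·(+0.07437)/0.90652 + 243.2 = 304.1212
M2: Pc = R·M2+t = (-0.18975, -0.08937, +0.96297); u = 765.6·(-0.18975)/0.96297 + 330.1 = 179.2440, v = 742.6·(-0.08937)/0.96297 + 243.2 = 174.2827
M3: Pc = R·M3+t = (-0.35986, -0.05837, +0.91668); u = 765.6·(-0.35986)/0.91668 + 330.1 = 29.5536, v = 742.6·(-0.05837)/0.91668 + 243.2 = 195.9159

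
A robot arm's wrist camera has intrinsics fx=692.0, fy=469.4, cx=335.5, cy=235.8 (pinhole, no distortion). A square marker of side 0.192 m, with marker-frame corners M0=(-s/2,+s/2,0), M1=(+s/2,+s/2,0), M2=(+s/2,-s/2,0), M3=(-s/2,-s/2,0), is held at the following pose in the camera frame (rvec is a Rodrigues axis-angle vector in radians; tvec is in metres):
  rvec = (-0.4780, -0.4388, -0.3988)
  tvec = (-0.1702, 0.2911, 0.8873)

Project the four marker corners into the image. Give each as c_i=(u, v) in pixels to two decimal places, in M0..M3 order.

Intrinsics K: fx=692.0, fy=469.4, cx=335.5, cy=235.8
Marker side s = 0.192 m; corners in marker frame (Z=0):
  M0 = (-0.0960, +0.0960, 0)
  M1 = (+0.0960, +0.0960, 0)
  M2 = (+0.0960, -0.0960, 0)
  M3 = (-0.0960, -0.0960, 0)
rvec = (-0.4780, -0.4388, -0.3988), |rvec| = θ = 0.76162 rad = 43.638°
Rodrigues: sinθ=0.69010, 1−cosθ=0.27628; R = I + sinθ·[k]× + (1−cosθ)·[k]×²:
    [+0.83254 +0.46125 -0.30680]
    [-0.26145 +0.81542 +0.51646]
    [+0.48839 -0.34976 +0.79947]
t = (-0.1702, 0.2911, 0.8873) m
M0: Pc = R·M0+t = (-0.20584, +0.39448, +0.80684); u = 692.0·(-0.20584)/0.80684 + 335.5 = 158.9538, v = 469.4·(+0.39448)/0.80684 + 235.8 = 465.2993
M1: Pc = R·M1+t = (-0.04600, +0.34428, +0.90061); u = 692.0·(-0.04600)/0.90061 + 335.5 = 300.1579, v = 469.4·(+0.34428)/0.90061 + 235.8 = 415.2409
M2: Pc = R·M2+t = (-0.13456, +0.18772, +0.96776); u = 692.0·(-0.13456)/0.96776 + 335.5 = 239.2856, v = 469.4·(+0.18772)/0.96776 + 235.8 = 326.8512
M3: Pc = R·M3+t = (-0.29440, +0.23792, +0.87399); u = 692.0·(-0.29440)/0.87399 + 335.5 = 102.4001, v = 469.4·(+0.23792)/0.87399 + 235.8 = 363.5801

c0=(158.95, 465.30) c1=(300.16, 415.24) c2=(239.29, 326.85) c3=(102.40, 363.58)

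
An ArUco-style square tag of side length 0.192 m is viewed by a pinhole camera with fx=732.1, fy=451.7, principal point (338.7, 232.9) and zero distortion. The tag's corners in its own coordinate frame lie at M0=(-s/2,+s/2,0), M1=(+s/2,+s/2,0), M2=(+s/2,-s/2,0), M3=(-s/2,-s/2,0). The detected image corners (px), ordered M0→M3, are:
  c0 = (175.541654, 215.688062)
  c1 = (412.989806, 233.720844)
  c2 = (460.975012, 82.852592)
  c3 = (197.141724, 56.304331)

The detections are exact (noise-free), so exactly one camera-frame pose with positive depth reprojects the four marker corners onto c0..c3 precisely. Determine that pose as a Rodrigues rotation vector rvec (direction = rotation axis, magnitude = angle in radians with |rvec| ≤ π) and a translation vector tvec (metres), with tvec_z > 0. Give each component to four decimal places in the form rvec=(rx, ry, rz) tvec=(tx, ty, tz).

Intrinsics K: fx=732.1, fy=451.7, cx=338.7, cy=232.9
Marker side s = 0.192 m; corners in marker frame (Z=0):
  M0 = (-0.0960, +0.0960, 0)
  M1 = (+0.0960, +0.0960, 0)
  M2 = (+0.0960, -0.0960, 0)
  M3 = (-0.0960, -0.0960, 0)
Detected image corners:
  c0 = (175.541654, 215.688062) px
  c1 = (412.989806, 233.720844) px
  c2 = (460.975012, 82.852592) px
  c3 = (197.141724, 56.304331) px
Planar DLT: solve 8×8 A·h = b for H (H[2,2]=1):
  H  [+1364.90725 -2.88599 +313.14240]
  H  [+144.74934 +892.33884 +151.65119]
  H  [+0.20307 +0.57647 +1.00000]
B = K⁻¹H; ‖b₁‖=1.795045, ‖b₂‖=1.795045; λ = 2/(‖b₁‖+‖b₂‖) = 0.557089, sign → tz>0 ⇒ λ=+0.557089
r₁ = λ·B[:,0] = (+0.98628,+0.12019,+0.11313); r₂ = λ·B[:,1] = (-0.15077,+0.93495,+0.32115)
r₃ = r₁×r₂ = (-0.06717,-0.33380,+0.94025); SVD([r₁ r₂ r₃]) → R = UVᵀ:
  R  [+0.98628 -0.15077 -0.06717]
  R  [+0.12019 +0.93495 -0.33380]
  R  [+0.11313 +0.32115 +0.94025]
t = (-0.01945, -0.10021, +0.55709) m
tr R = 2.861482; θ = arccos((tr R − 1)/2) = 0.374362 rad = 21.449°
axis k = ((R−Rᵀ)₃₂, (R−Rᵀ)₁₃, (R−Rᵀ)₂₁) / (2 sinθ) = (+0.895522, -0.246526, +0.370495)
rvec = θ·k = (+0.335250, -0.092290, +0.138699)

rvec=(0.3352, -0.0923, 0.1387) tvec=(-0.0194, -0.1002, 0.5571)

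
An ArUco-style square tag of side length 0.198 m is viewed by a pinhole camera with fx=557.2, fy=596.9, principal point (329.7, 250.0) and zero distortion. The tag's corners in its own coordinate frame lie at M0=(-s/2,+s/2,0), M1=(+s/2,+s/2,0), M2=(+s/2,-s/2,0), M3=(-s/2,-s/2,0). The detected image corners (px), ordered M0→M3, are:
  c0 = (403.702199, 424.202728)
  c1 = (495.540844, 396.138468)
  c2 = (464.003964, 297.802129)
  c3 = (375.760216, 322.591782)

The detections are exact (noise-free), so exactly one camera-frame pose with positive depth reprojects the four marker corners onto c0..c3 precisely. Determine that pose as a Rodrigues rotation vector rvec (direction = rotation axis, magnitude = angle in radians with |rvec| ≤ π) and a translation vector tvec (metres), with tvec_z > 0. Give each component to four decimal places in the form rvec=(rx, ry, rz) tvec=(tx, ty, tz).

rvec=(-0.2903, -0.0848, -0.2546) tvec=(0.2179, 0.2106, 1.1548)

Intrinsics K: fx=557.2, fy=596.9, cx=329.7, cy=250.0
Marker side s = 0.198 m; corners in marker frame (Z=0):
  M0 = (-0.0990, +0.0990, 0)
  M1 = (+0.0990, +0.0990, 0)
  M2 = (+0.0990, -0.0990, 0)
  M3 = (-0.0990, -0.0990, 0)
Detected image corners:
  c0 = (403.702199, 424.202728) px
  c1 = (495.540844, 396.138468) px
  c2 = (464.003964, 297.802129) px
  c3 = (375.760216, 322.591782) px
Planar DLT: solve 8×8 A·h = b for H (H[2,2]=1):
  H  [+499.37443 +47.82013 +434.86445]
  H  [-96.13343 +419.93708 +358.88246]
  H  [+0.10312 -0.23570 +1.00000]
B = K⁻¹H; ‖b₁‖=0.865976, ‖b₂‖=0.865976; λ = 2/(‖b₁‖+‖b₂‖) = 1.154767, sign → tz>0 ⇒ λ=+1.154767
r₁ = λ·B[:,0] = (+0.96446,-0.23586,+0.11908); r₂ = λ·B[:,1] = (+0.26016,+0.92641,-0.27218)
r₃ = r₁×r₂ = (-0.04612,+0.29349,+0.95485); SVD([r₁ r₂ r₃]) → R = UVᵀ:
  R  [+0.96446 +0.26016 -0.04612]
  R  [-0.23586 +0.92641 +0.29349]
  R  [+0.11908 -0.27218 +0.95485]
t = (+0.21795, +0.21064, +1.15477) m
tr R = 2.845724; θ = arccos((tr R − 1)/2) = 0.395349 rad = 22.652°
axis k = ((R−Rᵀ)₃₂, (R−Rᵀ)₁₃, (R−Rᵀ)₂₁) / (2 sinθ) = (-0.734386, -0.214481, -0.643953)
rvec = θ·k = (-0.290339, -0.084795, -0.254586)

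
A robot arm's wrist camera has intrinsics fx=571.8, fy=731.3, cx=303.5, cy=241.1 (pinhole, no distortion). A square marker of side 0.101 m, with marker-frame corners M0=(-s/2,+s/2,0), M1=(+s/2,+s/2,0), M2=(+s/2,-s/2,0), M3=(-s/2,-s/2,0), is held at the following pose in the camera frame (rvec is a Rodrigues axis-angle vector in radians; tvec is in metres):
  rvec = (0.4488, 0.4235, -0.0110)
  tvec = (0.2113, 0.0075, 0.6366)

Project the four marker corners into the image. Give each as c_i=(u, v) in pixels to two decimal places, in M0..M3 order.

c0=(447.19, 293.90) c1=(539.00, 306.71) c2=(545.79, 199.40) c3=(447.45, 192.55)

Intrinsics K: fx=571.8, fy=731.3, cx=303.5, cy=241.1
Marker side s = 0.101 m; corners in marker frame (Z=0):
  M0 = (-0.0505, +0.0505, 0)
  M1 = (+0.0505, +0.0505, 0)
  M2 = (+0.0505, -0.0505, 0)
  M3 = (-0.0505, -0.0505, 0)
rvec = (0.4488, 0.4235, -0.0110), |rvec| = θ = 0.61717 rad = 35.361°
Rodrigues: sinθ=0.57873, 1−cosθ=0.18448; R = I + sinθ·[k]× + (1−cosθ)·[k]×²:
    [+0.91308 +0.10237 +0.39473]
    [+0.08174 +0.90239 -0.42310]
    [-0.39951 +0.41859 +0.81558]
t = (0.2113, 0.0075, 0.6366) m
M0: Pc = R·M0+t = (+0.17036, +0.04894, +0.67791); u = 571.8·(+0.17036)/0.67791 + 303.5 = 447.1929, v = 731.3·(+0.04894)/0.67791 + 241.1 = 293.8969
M1: Pc = R·M1+t = (+0.26258, +0.05720, +0.63756); u = 571.8·(+0.26258)/0.63756 + 303.5 = 538.9954, v = 731.3·(+0.05720)/0.63756 + 241.1 = 306.7079
M2: Pc = R·M2+t = (+0.25224, -0.03394, +0.59529); u = 571.8·(+0.25224)/0.59529 + 303.5 = 545.7890, v = 731.3·(-0.03394)/0.59529 + 241.1 = 199.4019
M3: Pc = R·M3+t = (+0.16002, -0.04220, +0.63564); u = 571.8·(+0.16002)/0.63564 + 303.5 = 447.4493, v = 731.3·(-0.04220)/0.63564 + 241.1 = 192.5507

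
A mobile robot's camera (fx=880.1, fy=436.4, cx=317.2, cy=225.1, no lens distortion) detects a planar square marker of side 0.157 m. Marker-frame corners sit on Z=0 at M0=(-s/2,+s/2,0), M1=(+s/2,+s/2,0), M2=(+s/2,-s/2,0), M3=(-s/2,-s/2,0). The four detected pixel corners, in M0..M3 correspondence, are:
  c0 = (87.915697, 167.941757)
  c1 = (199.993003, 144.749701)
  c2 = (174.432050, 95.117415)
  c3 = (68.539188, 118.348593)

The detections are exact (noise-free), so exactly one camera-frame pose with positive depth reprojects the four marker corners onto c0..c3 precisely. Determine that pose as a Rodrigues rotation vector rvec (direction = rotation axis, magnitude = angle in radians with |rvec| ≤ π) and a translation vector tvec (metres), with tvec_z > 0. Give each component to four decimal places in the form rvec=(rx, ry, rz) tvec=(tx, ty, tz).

rvec=(-0.3477, 0.2431, -0.3155) tvec=(-0.2366, -0.2420, 1.1230)

Intrinsics K: fx=880.1, fy=436.4, cx=317.2, cy=225.1
Marker side s = 0.157 m; corners in marker frame (Z=0):
  M0 = (-0.0785, +0.0785, 0)
  M1 = (+0.0785, +0.0785, 0)
  M2 = (+0.0785, -0.0785, 0)
  M3 = (-0.0785, -0.0785, 0)
Detected image corners:
  c0 = (87.915697, 167.941757) px
  c1 = (199.993003, 144.749701) px
  c2 = (174.432050, 95.117415) px
  c3 = (68.539188, 118.348593) px
Planar DLT: solve 8×8 A·h = b for H (H[2,2]=1):
  H  [+672.58757 +99.24259 +131.75079]
  H  [-168.73715 +272.76632 +131.04397]
  H  [-0.15881 -0.32870 +1.00000]
B = K⁻¹H; ‖b₁‖=0.890434, ‖b₂‖=0.890434; λ = 2/(‖b₁‖+‖b₂‖) = 1.123048, sign → tz>0 ⇒ λ=+1.123048
r₁ = λ·B[:,0] = (+0.92253,-0.34224,-0.17835); r₂ = λ·B[:,1] = (+0.25968,+0.89236,-0.36914)
r₃ = r₁×r₂ = (+0.28548,+0.29423,+0.91210); SVD([r₁ r₂ r₃]) → R = UVᵀ:
  R  [+0.92253 +0.25968 +0.28548]
  R  [-0.34224 +0.89236 +0.29423]
  R  [-0.17835 -0.36914 +0.91210]
t = (-0.23664, -0.24205, +1.12305) m
tr R = 2.726986; θ = arccos((tr R − 1)/2) = 0.528642 rad = 30.289°
axis k = ((R−Rᵀ)₃₂, (R−Rᵀ)₁₃, (R−Rᵀ)₂₁) / (2 sinθ) = (-0.657641, +0.459821, -0.596719)
rvec = θ·k = (-0.347656, +0.243081, -0.315451)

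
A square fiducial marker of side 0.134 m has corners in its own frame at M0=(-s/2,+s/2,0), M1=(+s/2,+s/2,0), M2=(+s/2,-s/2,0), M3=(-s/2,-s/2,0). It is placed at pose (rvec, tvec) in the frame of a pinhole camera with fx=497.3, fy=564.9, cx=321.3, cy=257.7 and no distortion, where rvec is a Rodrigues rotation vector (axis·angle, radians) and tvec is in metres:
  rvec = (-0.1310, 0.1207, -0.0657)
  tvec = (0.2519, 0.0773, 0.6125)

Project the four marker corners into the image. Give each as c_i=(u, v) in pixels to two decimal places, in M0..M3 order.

c0=(475.37, 394.92) c1=(590.18, 389.20) c2=(576.07, 263.33) c3=(464.89, 271.99)

Intrinsics K: fx=497.3, fy=564.9, cx=321.3, cy=257.7
Marker side s = 0.134 m; corners in marker frame (Z=0):
  M0 = (-0.0670, +0.0670, 0)
  M1 = (+0.0670, +0.0670, 0)
  M2 = (+0.0670, -0.0670, 0)
  M3 = (-0.0670, -0.0670, 0)
rvec = (-0.1310, 0.1207, -0.0657), |rvec| = θ = 0.18986 rad = 10.878°
Rodrigues: sinθ=0.18872, 1−cosθ=0.01797; R = I + sinθ·[k]× + (1−cosθ)·[k]×²:
    [+0.99059 +0.05742 +0.12427]
    [-0.07319 +0.98929 +0.12626]
    [-0.11569 -0.13417 +0.98418]
t = (0.2519, 0.0773, 0.6125) m
M0: Pc = R·M0+t = (+0.18938, +0.14849, +0.61126); u = 497.3·(+0.18938)/0.61126 + 321.3 = 475.3711, v = 564.9·(+0.14849)/0.61126 + 257.7 = 394.9242
M1: Pc = R·M1+t = (+0.32212, +0.13868, +0.59576); u = 497.3·(+0.32212)/0.59576 + 321.3 = 590.1812, v = 564.9·(+0.13868)/0.59576 + 257.7 = 389.1956
M2: Pc = R·M2+t = (+0.31442, +0.00611, +0.61374); u = 497.3·(+0.31442)/0.61374 + 321.3 = 576.0698, v = 564.9·(+0.00611)/0.61374 + 257.7 = 263.3272
M3: Pc = R·M3+t = (+0.18168, +0.01592, +0.62924); u = 497.3·(+0.18168)/0.62924 + 321.3 = 464.8877, v = 564.9·(+0.01592)/0.62924 + 257.7 = 271.9930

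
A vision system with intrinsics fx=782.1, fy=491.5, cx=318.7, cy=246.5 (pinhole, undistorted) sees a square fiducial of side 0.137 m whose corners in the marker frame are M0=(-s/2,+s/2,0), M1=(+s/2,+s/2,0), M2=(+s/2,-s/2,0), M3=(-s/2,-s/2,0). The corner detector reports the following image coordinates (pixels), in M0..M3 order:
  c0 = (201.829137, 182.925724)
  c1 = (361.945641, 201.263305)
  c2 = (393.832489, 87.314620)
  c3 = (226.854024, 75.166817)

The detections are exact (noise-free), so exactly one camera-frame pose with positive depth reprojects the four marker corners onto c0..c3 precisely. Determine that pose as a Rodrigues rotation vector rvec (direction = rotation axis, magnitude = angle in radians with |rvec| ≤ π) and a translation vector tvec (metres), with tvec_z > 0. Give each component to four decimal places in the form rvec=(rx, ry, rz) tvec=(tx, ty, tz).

Intrinsics K: fx=782.1, fy=491.5, cx=318.7, cy=246.5
Marker side s = 0.137 m; corners in marker frame (Z=0):
  M0 = (-0.0685, +0.0685, 0)
  M1 = (+0.0685, +0.0685, 0)
  M2 = (+0.0685, -0.0685, 0)
  M3 = (-0.0685, -0.0685, 0)
Detected image corners:
  c0 = (201.829137, 182.925724) px
  c1 = (361.945641, 201.263305) px
  c2 = (393.832489, 87.314620) px
  c3 = (226.854024, 75.166817) px
Planar DLT: solve 8×8 A·h = b for H (H[2,2]=1):
  H  [+1063.33634 -138.89374 +293.43127]
  H  [+51.59511 +839.88424 +137.31099]
  H  [-0.43918 +0.22984 +1.00000]
B = K⁻¹H; ‖b₁‖=1.632726, ‖b₂‖=1.632726; λ = 2/(‖b₁‖+‖b₂‖) = 0.612473, sign → tz>0 ⇒ λ=+0.612473
r₁ = λ·B[:,0] = (+0.94232,+0.19920,-0.26898); r₂ = λ·B[:,1] = (-0.16613,+0.97600,+0.14077)
r₃ = r₁×r₂ = (+0.29057,-0.08797,+0.95280); SVD([r₁ r₂ r₃]) → R = UVᵀ:
  R  [+0.94232 -0.16613 +0.29057]
  R  [+0.19920 +0.97600 -0.08797]
  R  [-0.26898 +0.14077 +0.95280]
t = (-0.01979, -0.13606, +0.61247) m
tr R = 2.871126; θ = arccos((tr R − 1)/2) = 0.360946 rad = 20.681°
axis k = ((R−Rᵀ)₃₂, (R−Rᵀ)₁₃, (R−Rᵀ)₂₁) / (2 sinθ) = (+0.323845, +0.792210, +0.517230)
rvec = θ·k = (+0.116891, +0.285945, +0.186692)

rvec=(0.1169, 0.2859, 0.1867) tvec=(-0.0198, -0.1361, 0.6125)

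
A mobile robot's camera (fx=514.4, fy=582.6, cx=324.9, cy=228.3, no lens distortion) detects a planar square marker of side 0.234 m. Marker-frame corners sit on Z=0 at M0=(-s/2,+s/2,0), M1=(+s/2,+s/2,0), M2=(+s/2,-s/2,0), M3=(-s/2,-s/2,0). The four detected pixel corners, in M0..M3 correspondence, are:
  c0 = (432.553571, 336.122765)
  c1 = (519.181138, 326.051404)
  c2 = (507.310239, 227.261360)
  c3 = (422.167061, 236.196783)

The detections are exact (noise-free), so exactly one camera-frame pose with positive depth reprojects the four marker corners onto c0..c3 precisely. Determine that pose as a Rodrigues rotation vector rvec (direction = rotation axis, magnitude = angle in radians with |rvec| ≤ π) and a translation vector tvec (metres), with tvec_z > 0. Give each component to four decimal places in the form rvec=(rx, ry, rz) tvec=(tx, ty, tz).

rvec=(-0.1115, -0.0516, -0.0936) tvec=(0.3880, 0.1239, 1.3712)

Intrinsics K: fx=514.4, fy=582.6, cx=324.9, cy=228.3
Marker side s = 0.234 m; corners in marker frame (Z=0):
  M0 = (-0.1170, +0.1170, 0)
  M1 = (+0.1170, +0.1170, 0)
  M2 = (+0.1170, -0.1170, 0)
  M3 = (-0.1170, -0.1170, 0)
Detected image corners:
  c0 = (432.553571, 336.122765) px
  c1 = (519.181138, 326.051404) px
  c2 = (507.310239, 227.261360) px
  c3 = (422.167061, 236.196783) px
Planar DLT: solve 8×8 A·h = b for H (H[2,2]=1):
  H  [+386.41705 +10.32132 +470.45885]
  H  [-28.97327 +402.30492 +280.92473]
  H  [+0.04128 -0.07921 +1.00000]
B = K⁻¹H; ‖b₁‖=0.729284, ‖b₂‖=0.729284; λ = 2/(‖b₁‖+‖b₂‖) = 1.371208, sign → tz>0 ⇒ λ=+1.371208
r₁ = λ·B[:,0] = (+0.99430,-0.09037,+0.05661); r₂ = λ·B[:,1] = (+0.09611,+0.98943,-0.10861)
r₃ = r₁×r₂ = (-0.04619,+0.11343,+0.99247); SVD([r₁ r₂ r₃]) → R = UVᵀ:
  R  [+0.99430 +0.09611 -0.04619]
  R  [-0.09037 +0.98943 +0.11343]
  R  [+0.05661 -0.10861 +0.99247]
t = (+0.38801, +0.12386, +1.37121) m
tr R = 2.976196; θ = arccos((tr R − 1)/2) = 0.154439 rad = 8.849°
axis k = ((R−Rᵀ)₃₂, (R−Rᵀ)₁₃, (R−Rᵀ)₂₁) / (2 sinθ) = (-0.721748, -0.334136, -0.606163)
rvec = θ·k = (-0.111466, -0.051604, -0.093615)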